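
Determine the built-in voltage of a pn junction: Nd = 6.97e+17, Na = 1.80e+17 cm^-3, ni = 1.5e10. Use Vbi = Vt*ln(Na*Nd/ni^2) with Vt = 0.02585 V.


Step 1: Compute Na*Nd/ni^2 = 1.80e+17 * 6.97e+17 / (1.5e10)^2 = 5.5760e+14
Step 2: ln(5.5760e+14) = 33.9547
Step 3: Vbi = 0.02585 * 33.9547 = 0.878 V

0.878


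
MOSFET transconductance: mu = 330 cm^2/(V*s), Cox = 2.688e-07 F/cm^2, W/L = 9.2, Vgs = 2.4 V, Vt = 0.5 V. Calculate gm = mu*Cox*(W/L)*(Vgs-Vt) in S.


Step 1: Vov = Vgs - Vt = 2.4 - 0.5 = 1.9 V
Step 2: gm = mu * Cox * (W/L) * Vov
Step 3: gm = 330 * 2.688e-07 * 9.2 * 1.9 = 1.55e-03 S

1.55e-03


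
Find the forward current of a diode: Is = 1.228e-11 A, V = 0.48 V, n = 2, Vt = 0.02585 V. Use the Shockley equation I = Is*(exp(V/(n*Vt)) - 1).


Step 1: V/(n*Vt) = 0.48/(2*0.02585) = 9.2843
Step 2: exp(9.2843) = 1.0768e+04
Step 3: I = 1.228e-11 * (1.0768e+04 - 1) = 1.32e-07 A

1.32e-07


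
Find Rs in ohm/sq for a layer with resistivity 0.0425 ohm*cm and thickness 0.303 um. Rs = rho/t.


Step 1: Convert thickness to cm: t = 0.303 um = 3.0300e-05 cm
Step 2: Rs = rho / t = 0.0425 / 3.0300e-05
Step 3: Rs = 1402.6 ohm/sq

1402.6


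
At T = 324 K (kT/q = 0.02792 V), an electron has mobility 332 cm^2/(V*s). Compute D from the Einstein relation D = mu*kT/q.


Step 1: D = mu * (kT/q)
Step 2: D = 332 * 0.02792
Step 3: D = 9.27 cm^2/s

9.27


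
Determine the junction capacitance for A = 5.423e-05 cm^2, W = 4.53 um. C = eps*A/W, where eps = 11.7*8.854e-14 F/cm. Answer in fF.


Step 1: eps_Si = 11.7 * 8.854e-14 = 1.035918e-12 F/cm
Step 2: W in cm = 4.53 * 1e-4 = 4.53e-04 cm
Step 3: C = 1.035918e-12 * 5.423e-05 / 4.53e-04 = 1.240129e-13 F
Step 4: C = 124.01 fF

124.01


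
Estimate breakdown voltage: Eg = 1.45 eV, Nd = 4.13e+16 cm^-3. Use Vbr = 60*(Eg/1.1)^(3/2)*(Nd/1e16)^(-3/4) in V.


Step 1: Eg/1.1 = 1.45/1.1 = 1.318182
Step 2: (Eg/1.1)^1.5 = 1.318182^1.5 = 1.513433
Step 3: (Nd/1e16)^(-0.75) = (4.13)^(-0.75) = 0.345174
Step 4: Vbr = 60 * 1.513433 * 0.345174 = 31.3 V

31.3


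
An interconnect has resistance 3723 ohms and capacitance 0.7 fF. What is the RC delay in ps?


Step 1: tau = R * C
Step 2: tau = 3723 * 0.7 fF = 3723 * 7.0e-16 F
Step 3: tau = 2.6061e-12 s = 2.6061 ps

2.6061


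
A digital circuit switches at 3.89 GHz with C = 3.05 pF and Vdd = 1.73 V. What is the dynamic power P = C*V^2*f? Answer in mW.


Step 1: V^2 = 1.73^2 = 2.9929 V^2
Step 2: P = C*V^2*f = 3.05e-12 F * 2.9929 * 3.89e9 Hz
Step 3: P = 3.550926205e-02 W
Step 4: P = 35.509 mW

35.509


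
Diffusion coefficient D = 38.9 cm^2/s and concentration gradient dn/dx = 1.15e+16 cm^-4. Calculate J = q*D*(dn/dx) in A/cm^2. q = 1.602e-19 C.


Step 1: J = q * D * (dn/dx)
Step 2: J = 1.602e-19 * 38.9 * 1.15e+16
Step 3: J = 7.17e-02 A/cm^2

7.17e-02


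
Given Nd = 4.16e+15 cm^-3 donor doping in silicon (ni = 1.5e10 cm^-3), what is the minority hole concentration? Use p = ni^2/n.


Step 1: Since Nd >> ni, n ≈ Nd = 4.16e+15 cm^-3
Step 2: p = ni^2 / n = (1.5e10)^2 / 4.16e+15
Step 3: p = 2.25e20 / 4.16e+15 = 5.41e+04 cm^-3

5.41e+04


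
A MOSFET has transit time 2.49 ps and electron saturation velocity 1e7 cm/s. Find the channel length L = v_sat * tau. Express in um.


Step 1: tau in seconds = 2.49 ps * 1e-12 = 2.4900e-12 s
Step 2: L = v_sat * tau = 1e7 * 2.4900e-12 = 2.4900e-05 cm
Step 3: L in um = 2.4900e-05 * 1e4 = 0.249 um

0.249


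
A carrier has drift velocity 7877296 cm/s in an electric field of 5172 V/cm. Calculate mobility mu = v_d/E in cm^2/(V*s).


Step 1: mu = v_d / E
Step 2: mu = 7877296 / 5172
Step 3: mu = 1523.07 cm^2/(V*s)

1523.07


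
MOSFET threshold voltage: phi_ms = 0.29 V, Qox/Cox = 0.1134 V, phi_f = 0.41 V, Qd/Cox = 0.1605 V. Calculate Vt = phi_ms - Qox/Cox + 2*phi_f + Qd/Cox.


Step 1: Vt = phi_ms - Qox/Cox + 2*phi_f + Qd/Cox
Step 2: Vt = 0.29 - 0.1134 + 2*0.41 + 0.1605
Step 3: Vt = 0.29 - 0.1134 + 0.82 + 0.1605
Step 4: Vt = 1.1571 V

1.1571


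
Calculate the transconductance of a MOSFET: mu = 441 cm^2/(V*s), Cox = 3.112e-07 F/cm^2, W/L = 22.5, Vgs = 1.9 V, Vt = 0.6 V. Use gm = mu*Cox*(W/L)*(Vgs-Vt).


Step 1: Vov = Vgs - Vt = 1.9 - 0.6 = 1.3 V
Step 2: gm = mu * Cox * (W/L) * Vov
Step 3: gm = 441 * 3.112e-07 * 22.5 * 1.3 = 4.01e-03 S

4.01e-03


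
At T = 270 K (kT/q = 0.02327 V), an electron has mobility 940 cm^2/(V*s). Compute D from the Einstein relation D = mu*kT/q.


Step 1: D = mu * (kT/q)
Step 2: D = 940 * 0.02327
Step 3: D = 21.87 cm^2/s

21.87


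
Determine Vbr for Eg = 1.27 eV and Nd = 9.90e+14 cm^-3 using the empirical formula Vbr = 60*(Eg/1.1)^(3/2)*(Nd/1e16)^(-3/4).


Step 1: Eg/1.1 = 1.27/1.1 = 1.154545
Step 2: (Eg/1.1)^1.5 = 1.154545^1.5 = 1.240556
Step 3: (Nd/1e16)^(-0.75) = (0.099)^(-0.75) = 5.665961
Step 4: Vbr = 60 * 1.240556 * 5.665961 = 421.7 V

421.7


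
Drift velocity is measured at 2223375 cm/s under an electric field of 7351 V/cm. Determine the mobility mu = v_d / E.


Step 1: mu = v_d / E
Step 2: mu = 2223375 / 7351
Step 3: mu = 302.46 cm^2/(V*s)

302.46


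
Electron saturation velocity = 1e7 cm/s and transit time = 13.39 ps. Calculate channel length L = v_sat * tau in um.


Step 1: tau in seconds = 13.39 ps * 1e-12 = 1.3390e-11 s
Step 2: L = v_sat * tau = 1e7 * 1.3390e-11 = 1.3390e-04 cm
Step 3: L in um = 1.3390e-04 * 1e4 = 1.339 um

1.339


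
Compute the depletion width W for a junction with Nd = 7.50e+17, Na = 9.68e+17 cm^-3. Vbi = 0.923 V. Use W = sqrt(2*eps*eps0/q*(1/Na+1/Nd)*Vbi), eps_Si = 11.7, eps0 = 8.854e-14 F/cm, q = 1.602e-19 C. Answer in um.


Step 1: 1/Na + 1/Nd = 1/9.68e+17 + 1/7.50e+17 = 2.36639e-18
Step 2: 2*eps*eps0/q = 2*11.7*8.854e-14/1.602e-19 = 1.293281e+07
Step 3: W^2 = 1.293281e+07 * 2.36639e-18 * 0.923 = 2.82476e-11
Step 4: W = sqrt(2.82476e-11) = 5.315e-06 cm = 0.05315 um

0.05315


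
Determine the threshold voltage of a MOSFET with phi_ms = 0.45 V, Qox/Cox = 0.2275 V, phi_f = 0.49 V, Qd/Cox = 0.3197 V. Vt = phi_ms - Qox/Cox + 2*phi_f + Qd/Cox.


Step 1: Vt = phi_ms - Qox/Cox + 2*phi_f + Qd/Cox
Step 2: Vt = 0.45 - 0.2275 + 2*0.49 + 0.3197
Step 3: Vt = 0.45 - 0.2275 + 0.98 + 0.3197
Step 4: Vt = 1.5222 V

1.5222


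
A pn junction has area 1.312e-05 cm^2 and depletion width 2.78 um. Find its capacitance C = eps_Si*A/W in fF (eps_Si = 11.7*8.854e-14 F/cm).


Step 1: eps_Si = 11.7 * 8.854e-14 = 1.035918e-12 F/cm
Step 2: W in cm = 2.78 * 1e-4 = 2.78e-04 cm
Step 3: C = 1.035918e-12 * 1.312e-05 / 2.78e-04 = 4.888937e-14 F
Step 4: C = 48.89 fF

48.89


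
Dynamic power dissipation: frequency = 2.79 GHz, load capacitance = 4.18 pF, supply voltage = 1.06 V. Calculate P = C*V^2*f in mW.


Step 1: V^2 = 1.06^2 = 1.1236 V^2
Step 2: P = C*V^2*f = 4.18e-12 F * 1.1236 * 2.79e9 Hz
Step 3: P = 1.310364792e-02 W
Step 4: P = 13.104 mW

13.104


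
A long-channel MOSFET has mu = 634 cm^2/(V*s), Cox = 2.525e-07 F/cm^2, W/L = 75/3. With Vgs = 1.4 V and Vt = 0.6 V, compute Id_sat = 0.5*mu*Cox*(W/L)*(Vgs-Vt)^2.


Step 1: Overdrive voltage Vov = Vgs - Vt = 1.4 - 0.6 = 0.8 V
Step 2: W/L = 75/3 = 25
Step 3: Id = 0.5 * 634 * 2.525e-07 * 25 * 0.8^2
Step 4: Id = 1.28e-03 A

1.28e-03


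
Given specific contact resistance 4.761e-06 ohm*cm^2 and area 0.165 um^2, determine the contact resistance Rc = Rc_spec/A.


Step 1: Convert area to cm^2: 0.165 um^2 = 1.6500e-09 cm^2
Step 2: Rc = Rc_spec / A = 4.761e-06 / 1.6500e-09
Step 3: Rc = 2.89e+03 ohms

2.89e+03


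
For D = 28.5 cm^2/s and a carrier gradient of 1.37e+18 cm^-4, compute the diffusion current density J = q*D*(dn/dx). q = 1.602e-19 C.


Step 1: J = q * D * (dn/dx)
Step 2: J = 1.602e-19 * 28.5 * 1.37e+18
Step 3: J = 6.26e+00 A/cm^2

6.26e+00


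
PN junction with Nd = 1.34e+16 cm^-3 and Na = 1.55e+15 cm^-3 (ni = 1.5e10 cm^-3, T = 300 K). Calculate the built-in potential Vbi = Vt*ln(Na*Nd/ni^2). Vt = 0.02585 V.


Step 1: Compute Na*Nd/ni^2 = 1.55e+15 * 1.34e+16 / (1.5e10)^2 = 9.2311e+10
Step 2: ln(9.2311e+10) = 25.2484
Step 3: Vbi = 0.02585 * 25.2484 = 0.653 V

0.653


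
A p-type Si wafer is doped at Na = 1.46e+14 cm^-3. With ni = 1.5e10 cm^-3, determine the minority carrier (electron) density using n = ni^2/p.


Step 1: Majority hole concentration p ≈ Na = 1.46e+14 cm^-3
Step 2: n = ni^2 / Na = (1.5e10)^2 / 1.46e+14
Step 3: n = 1.54e+06 cm^-3

1.54e+06


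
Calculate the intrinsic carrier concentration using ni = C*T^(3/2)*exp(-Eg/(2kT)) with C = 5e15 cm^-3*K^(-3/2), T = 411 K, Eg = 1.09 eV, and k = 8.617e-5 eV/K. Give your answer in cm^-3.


Step 1: Compute kT = 8.617e-5 * 411 = 0.03541587 eV
Step 2: Exponent = -Eg/(2kT) = -1.09/(2*0.03541587) = -15.38858
Step 3: T^(3/2) = 411^1.5 = 8332.26
Step 4: ni = 5e15 * 8332.26 * exp(-15.38858) = 8.64e+12 cm^-3

8.64e+12


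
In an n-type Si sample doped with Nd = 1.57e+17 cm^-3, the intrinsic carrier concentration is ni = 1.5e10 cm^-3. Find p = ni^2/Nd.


Step 1: Since Nd >> ni, n ≈ Nd = 1.57e+17 cm^-3
Step 2: p = ni^2 / n = (1.5e10)^2 / 1.57e+17
Step 3: p = 2.25e20 / 1.57e+17 = 1.43e+03 cm^-3

1.43e+03


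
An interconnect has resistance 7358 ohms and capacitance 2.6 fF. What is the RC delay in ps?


Step 1: tau = R * C
Step 2: tau = 7358 * 2.6 fF = 7358 * 2.6e-15 F
Step 3: tau = 1.91308e-11 s = 19.1308 ps

19.1308


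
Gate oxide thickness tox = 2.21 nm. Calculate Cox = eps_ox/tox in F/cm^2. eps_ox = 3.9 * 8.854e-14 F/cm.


Step 1: eps_ox = 3.9 * 8.854e-14 = 3.45306e-13 F/cm
Step 2: tox in cm = 2.21 nm * 1e-7 = 2.2100e-07 cm
Step 3: Cox = 3.45306e-13 / 2.2100e-07 = 1.56e-06 F/cm^2

1.56e-06


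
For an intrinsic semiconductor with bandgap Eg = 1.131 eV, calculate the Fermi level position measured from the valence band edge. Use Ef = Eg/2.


Step 1: For an intrinsic semiconductor, the Fermi level sits at midgap.
Step 2: Ef = Eg / 2 = 1.131 / 2 = 0.5655 eV

0.5655


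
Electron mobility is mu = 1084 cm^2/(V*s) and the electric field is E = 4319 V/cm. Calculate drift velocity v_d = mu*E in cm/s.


Step 1: v_d = mu * E
Step 2: v_d = 1084 * 4319 = 4681796
Step 3: v_d = 4.68e+06 cm/s

4.68e+06


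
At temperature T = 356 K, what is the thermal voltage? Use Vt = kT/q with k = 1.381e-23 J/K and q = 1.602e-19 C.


Step 1: kT = 1.381e-23 * 356 = 4.91636e-21 J
Step 2: Vt = kT/q = 4.91636e-21 / 1.602e-19
Step 3: Vt = 0.03069 V

0.03069


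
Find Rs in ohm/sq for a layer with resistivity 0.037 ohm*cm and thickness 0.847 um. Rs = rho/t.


Step 1: Convert thickness to cm: t = 0.847 um = 8.4700e-05 cm
Step 2: Rs = rho / t = 0.037 / 8.4700e-05
Step 3: Rs = 436.8 ohm/sq

436.8


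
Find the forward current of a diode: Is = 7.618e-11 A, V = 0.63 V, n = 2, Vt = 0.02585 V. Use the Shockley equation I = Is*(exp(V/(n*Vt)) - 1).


Step 1: V/(n*Vt) = 0.63/(2*0.02585) = 12.1857
Step 2: exp(12.1857) = 1.9597e+05
Step 3: I = 7.618e-11 * (1.9597e+05 - 1) = 1.49e-05 A

1.49e-05


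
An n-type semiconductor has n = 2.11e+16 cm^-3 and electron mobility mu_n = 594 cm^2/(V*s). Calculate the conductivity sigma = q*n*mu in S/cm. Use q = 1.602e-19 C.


Step 1: sigma = q * n * mu
Step 2: sigma = 1.602e-19 * 2.11e+16 * 594
Step 3: sigma = 2.008e+00 S/cm

2.008e+00


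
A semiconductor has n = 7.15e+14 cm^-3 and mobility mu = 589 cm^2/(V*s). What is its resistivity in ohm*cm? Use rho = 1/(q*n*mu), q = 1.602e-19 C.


Step 1: sigma = q * n * mu = 1.602e-19 * 7.15e+14 * 589 = 6.74658e-02 S/cm
Step 2: rho = 1 / sigma = 1 / 6.74658e-02 = 14.82 ohm*cm

14.82


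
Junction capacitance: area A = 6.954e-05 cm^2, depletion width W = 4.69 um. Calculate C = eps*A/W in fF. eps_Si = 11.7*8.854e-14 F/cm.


Step 1: eps_Si = 11.7 * 8.854e-14 = 1.035918e-12 F/cm
Step 2: W in cm = 4.69 * 1e-4 = 4.69e-04 cm
Step 3: C = 1.035918e-12 * 6.954e-05 / 4.69e-04 = 1.535986e-13 F
Step 4: C = 153.6 fF

153.6


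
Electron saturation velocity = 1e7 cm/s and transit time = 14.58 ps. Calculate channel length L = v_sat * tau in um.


Step 1: tau in seconds = 14.58 ps * 1e-12 = 1.4580e-11 s
Step 2: L = v_sat * tau = 1e7 * 1.4580e-11 = 1.4580e-04 cm
Step 3: L in um = 1.4580e-04 * 1e4 = 1.458 um

1.458


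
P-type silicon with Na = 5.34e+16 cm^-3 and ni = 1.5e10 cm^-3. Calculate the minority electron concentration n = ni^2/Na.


Step 1: Majority hole concentration p ≈ Na = 5.34e+16 cm^-3
Step 2: n = ni^2 / Na = (1.5e10)^2 / 5.34e+16
Step 3: n = 4.21e+03 cm^-3

4.21e+03


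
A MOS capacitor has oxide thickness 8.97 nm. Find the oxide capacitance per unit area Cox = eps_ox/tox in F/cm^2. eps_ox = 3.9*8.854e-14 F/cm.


Step 1: eps_ox = 3.9 * 8.854e-14 = 3.45306e-13 F/cm
Step 2: tox in cm = 8.97 nm * 1e-7 = 8.9700e-07 cm
Step 3: Cox = 3.45306e-13 / 8.9700e-07 = 3.85e-07 F/cm^2

3.85e-07


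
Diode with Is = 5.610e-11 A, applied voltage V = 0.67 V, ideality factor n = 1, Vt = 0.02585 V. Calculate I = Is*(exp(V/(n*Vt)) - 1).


Step 1: V/(n*Vt) = 0.67/(1*0.02585) = 25.9188
Step 2: exp(25.9188) = 1.8046e+11
Step 3: I = 5.610e-11 * (1.8046e+11 - 1) = 1.01e+01 A

1.01e+01


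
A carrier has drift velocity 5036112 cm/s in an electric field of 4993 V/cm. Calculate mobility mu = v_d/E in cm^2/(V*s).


Step 1: mu = v_d / E
Step 2: mu = 5036112 / 4993
Step 3: mu = 1008.63 cm^2/(V*s)

1008.63


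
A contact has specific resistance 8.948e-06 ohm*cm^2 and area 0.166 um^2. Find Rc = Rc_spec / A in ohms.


Step 1: Convert area to cm^2: 0.166 um^2 = 1.6600e-09 cm^2
Step 2: Rc = Rc_spec / A = 8.948e-06 / 1.6600e-09
Step 3: Rc = 5.39e+03 ohms

5.39e+03


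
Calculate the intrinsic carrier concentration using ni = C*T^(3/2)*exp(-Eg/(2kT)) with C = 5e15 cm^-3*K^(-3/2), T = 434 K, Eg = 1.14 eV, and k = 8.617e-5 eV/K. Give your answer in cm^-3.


Step 1: Compute kT = 8.617e-5 * 434 = 0.03739778 eV
Step 2: Exponent = -Eg/(2kT) = -1.14/(2*0.03739778) = -15.24155
Step 3: T^(3/2) = 434^1.5 = 9041.38
Step 4: ni = 5e15 * 9041.38 * exp(-15.24155) = 1.09e+13 cm^-3

1.09e+13


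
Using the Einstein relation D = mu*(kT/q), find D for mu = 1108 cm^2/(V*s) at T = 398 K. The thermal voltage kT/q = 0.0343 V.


Step 1: D = mu * (kT/q)
Step 2: D = 1108 * 0.0343
Step 3: D = 38.0 cm^2/s

38.0


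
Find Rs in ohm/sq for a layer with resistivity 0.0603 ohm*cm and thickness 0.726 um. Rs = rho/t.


Step 1: Convert thickness to cm: t = 0.726 um = 7.2600e-05 cm
Step 2: Rs = rho / t = 0.0603 / 7.2600e-05
Step 3: Rs = 830.6 ohm/sq

830.6


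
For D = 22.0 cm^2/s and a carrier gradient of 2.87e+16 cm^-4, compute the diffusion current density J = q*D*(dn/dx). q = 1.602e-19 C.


Step 1: J = q * D * (dn/dx)
Step 2: J = 1.602e-19 * 22.0 * 2.87e+16
Step 3: J = 1.01e-01 A/cm^2

1.01e-01


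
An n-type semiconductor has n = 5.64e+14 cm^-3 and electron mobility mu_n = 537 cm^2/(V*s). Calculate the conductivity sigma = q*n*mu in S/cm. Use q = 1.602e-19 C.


Step 1: sigma = q * n * mu
Step 2: sigma = 1.602e-19 * 5.64e+14 * 537
Step 3: sigma = 4.852e-02 S/cm

4.852e-02


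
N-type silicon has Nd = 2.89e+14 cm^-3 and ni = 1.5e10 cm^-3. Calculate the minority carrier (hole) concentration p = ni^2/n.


Step 1: Since Nd >> ni, n ≈ Nd = 2.89e+14 cm^-3
Step 2: p = ni^2 / n = (1.5e10)^2 / 2.89e+14
Step 3: p = 2.25e20 / 2.89e+14 = 7.79e+05 cm^-3

7.79e+05


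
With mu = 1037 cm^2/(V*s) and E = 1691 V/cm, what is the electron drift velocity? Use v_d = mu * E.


Step 1: v_d = mu * E
Step 2: v_d = 1037 * 1691 = 1753567
Step 3: v_d = 1.75e+06 cm/s

1.75e+06


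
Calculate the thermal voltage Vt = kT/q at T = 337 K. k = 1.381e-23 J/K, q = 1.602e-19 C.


Step 1: kT = 1.381e-23 * 337 = 4.65397e-21 J
Step 2: Vt = kT/q = 4.65397e-21 / 1.602e-19
Step 3: Vt = 0.02905 V

0.02905


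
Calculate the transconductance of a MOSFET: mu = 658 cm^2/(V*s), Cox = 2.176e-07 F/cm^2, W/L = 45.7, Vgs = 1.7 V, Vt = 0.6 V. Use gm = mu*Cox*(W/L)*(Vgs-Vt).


Step 1: Vov = Vgs - Vt = 1.7 - 0.6 = 1.1 V
Step 2: gm = mu * Cox * (W/L) * Vov
Step 3: gm = 658 * 2.176e-07 * 45.7 * 1.1 = 7.20e-03 S

7.20e-03


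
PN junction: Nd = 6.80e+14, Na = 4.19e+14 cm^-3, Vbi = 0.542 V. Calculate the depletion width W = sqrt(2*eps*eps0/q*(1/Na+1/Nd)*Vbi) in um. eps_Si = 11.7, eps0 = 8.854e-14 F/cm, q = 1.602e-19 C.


Step 1: 1/Na + 1/Nd = 1/4.19e+14 + 1/6.80e+14 = 3.85722e-15
Step 2: 2*eps*eps0/q = 2*11.7*8.854e-14/1.602e-19 = 1.293281e+07
Step 3: W^2 = 1.293281e+07 * 3.85722e-15 * 0.542 = 2.70375e-08
Step 4: W = sqrt(2.70375e-08) = 1.644e-04 cm = 1.644 um

1.644


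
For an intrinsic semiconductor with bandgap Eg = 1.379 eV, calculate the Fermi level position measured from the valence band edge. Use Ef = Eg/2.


Step 1: For an intrinsic semiconductor, the Fermi level sits at midgap.
Step 2: Ef = Eg / 2 = 1.379 / 2 = 0.6895 eV

0.6895


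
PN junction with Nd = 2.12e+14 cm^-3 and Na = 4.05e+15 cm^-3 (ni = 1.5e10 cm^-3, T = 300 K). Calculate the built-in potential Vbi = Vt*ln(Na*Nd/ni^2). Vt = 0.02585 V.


Step 1: Compute Na*Nd/ni^2 = 4.05e+15 * 2.12e+14 / (1.5e10)^2 = 3.8160e+09
Step 2: ln(3.8160e+09) = 22.0625
Step 3: Vbi = 0.02585 * 22.0625 = 0.57 V

0.57


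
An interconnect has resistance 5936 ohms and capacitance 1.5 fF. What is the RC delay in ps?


Step 1: tau = R * C
Step 2: tau = 5936 * 1.5 fF = 5936 * 1.5e-15 F
Step 3: tau = 8.904e-12 s = 8.904 ps

8.904


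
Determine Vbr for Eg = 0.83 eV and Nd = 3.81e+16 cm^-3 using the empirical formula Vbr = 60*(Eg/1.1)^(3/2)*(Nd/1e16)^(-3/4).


Step 1: Eg/1.1 = 0.83/1.1 = 0.754545
Step 2: (Eg/1.1)^1.5 = 0.754545^1.5 = 0.655432
Step 3: (Nd/1e16)^(-0.75) = (3.81)^(-0.75) = 0.366696
Step 4: Vbr = 60 * 0.655432 * 0.366696 = 14.4 V

14.4


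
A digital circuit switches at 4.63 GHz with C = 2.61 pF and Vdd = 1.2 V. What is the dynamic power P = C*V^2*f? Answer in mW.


Step 1: V^2 = 1.2^2 = 1.44 V^2
Step 2: P = C*V^2*f = 2.61e-12 F * 1.44 * 4.63e9 Hz
Step 3: P = 1.7401392e-02 W
Step 4: P = 17.401 mW

17.401


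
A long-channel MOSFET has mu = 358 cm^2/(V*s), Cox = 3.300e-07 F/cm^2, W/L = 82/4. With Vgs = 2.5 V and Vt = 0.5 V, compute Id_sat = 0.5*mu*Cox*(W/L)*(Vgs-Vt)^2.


Step 1: Overdrive voltage Vov = Vgs - Vt = 2.5 - 0.5 = 2.0 V
Step 2: W/L = 82/4 = 20.5
Step 3: Id = 0.5 * 358 * 3.300e-07 * 20.5 * 2.0^2
Step 4: Id = 4.84e-03 A

4.84e-03


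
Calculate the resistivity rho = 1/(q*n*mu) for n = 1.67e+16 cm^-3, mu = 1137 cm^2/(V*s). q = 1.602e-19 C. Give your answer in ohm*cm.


Step 1: sigma = q * n * mu = 1.602e-19 * 1.67e+16 * 1137 = 3.04186e+00 S/cm
Step 2: rho = 1 / sigma = 1 / 3.04186e+00 = 0.3287 ohm*cm

0.3287


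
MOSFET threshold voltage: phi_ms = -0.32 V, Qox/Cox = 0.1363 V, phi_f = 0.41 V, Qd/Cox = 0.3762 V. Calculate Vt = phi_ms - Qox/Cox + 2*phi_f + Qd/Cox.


Step 1: Vt = phi_ms - Qox/Cox + 2*phi_f + Qd/Cox
Step 2: Vt = -0.32 - 0.1363 + 2*0.41 + 0.3762
Step 3: Vt = -0.32 - 0.1363 + 0.82 + 0.3762
Step 4: Vt = 0.7399 V

0.7399


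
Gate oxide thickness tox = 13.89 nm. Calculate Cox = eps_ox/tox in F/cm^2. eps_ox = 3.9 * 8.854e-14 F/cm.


Step 1: eps_ox = 3.9 * 8.854e-14 = 3.45306e-13 F/cm
Step 2: tox in cm = 13.89 nm * 1e-7 = 1.3890e-06 cm
Step 3: Cox = 3.45306e-13 / 1.3890e-06 = 2.49e-07 F/cm^2

2.49e-07


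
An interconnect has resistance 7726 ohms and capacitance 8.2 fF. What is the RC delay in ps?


Step 1: tau = R * C
Step 2: tau = 7726 * 8.2 fF = 7726 * 8.2e-15 F
Step 3: tau = 6.33532e-11 s = 63.3532 ps

63.3532


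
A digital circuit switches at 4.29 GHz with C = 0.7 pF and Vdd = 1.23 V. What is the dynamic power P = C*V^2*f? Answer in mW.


Step 1: V^2 = 1.23^2 = 1.5129 V^2
Step 2: P = C*V^2*f = 0.7e-12 F * 1.5129 * 4.29e9 Hz
Step 3: P = 4.5432387e-03 W
Step 4: P = 4.543 mW

4.543


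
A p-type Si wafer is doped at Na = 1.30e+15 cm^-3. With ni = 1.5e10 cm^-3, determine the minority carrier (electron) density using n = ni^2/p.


Step 1: Majority hole concentration p ≈ Na = 1.30e+15 cm^-3
Step 2: n = ni^2 / Na = (1.5e10)^2 / 1.30e+15
Step 3: n = 1.73e+05 cm^-3

1.73e+05


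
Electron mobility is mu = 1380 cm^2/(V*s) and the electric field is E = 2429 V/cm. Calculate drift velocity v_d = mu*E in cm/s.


Step 1: v_d = mu * E
Step 2: v_d = 1380 * 2429 = 3352020
Step 3: v_d = 3.35e+06 cm/s

3.35e+06


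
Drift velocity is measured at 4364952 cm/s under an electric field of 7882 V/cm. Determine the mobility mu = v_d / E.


Step 1: mu = v_d / E
Step 2: mu = 4364952 / 7882
Step 3: mu = 553.79 cm^2/(V*s)

553.79


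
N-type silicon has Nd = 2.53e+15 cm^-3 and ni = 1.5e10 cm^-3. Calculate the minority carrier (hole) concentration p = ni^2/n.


Step 1: Since Nd >> ni, n ≈ Nd = 2.53e+15 cm^-3
Step 2: p = ni^2 / n = (1.5e10)^2 / 2.53e+15
Step 3: p = 2.25e20 / 2.53e+15 = 8.89e+04 cm^-3

8.89e+04


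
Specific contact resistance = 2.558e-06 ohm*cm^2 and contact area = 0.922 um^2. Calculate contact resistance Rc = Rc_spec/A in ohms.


Step 1: Convert area to cm^2: 0.922 um^2 = 9.2200e-09 cm^2
Step 2: Rc = Rc_spec / A = 2.558e-06 / 9.2200e-09
Step 3: Rc = 2.77e+02 ohms

2.77e+02


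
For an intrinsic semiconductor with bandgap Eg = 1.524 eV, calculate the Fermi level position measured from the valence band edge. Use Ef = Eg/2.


Step 1: For an intrinsic semiconductor, the Fermi level sits at midgap.
Step 2: Ef = Eg / 2 = 1.524 / 2 = 0.762 eV

0.762


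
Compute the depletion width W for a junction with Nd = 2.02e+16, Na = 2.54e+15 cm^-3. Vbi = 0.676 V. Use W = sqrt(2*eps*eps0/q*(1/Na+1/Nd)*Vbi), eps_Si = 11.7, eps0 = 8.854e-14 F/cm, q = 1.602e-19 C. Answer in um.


Step 1: 1/Na + 1/Nd = 1/2.54e+15 + 1/2.02e+16 = 4.43206e-16
Step 2: 2*eps*eps0/q = 2*11.7*8.854e-14/1.602e-19 = 1.293281e+07
Step 3: W^2 = 1.293281e+07 * 4.43206e-16 * 0.676 = 3.87476e-09
Step 4: W = sqrt(3.87476e-09) = 6.225e-05 cm = 0.6225 um

0.6225


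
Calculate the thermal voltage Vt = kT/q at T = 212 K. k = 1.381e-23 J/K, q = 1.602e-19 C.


Step 1: kT = 1.381e-23 * 212 = 2.92772e-21 J
Step 2: Vt = kT/q = 2.92772e-21 / 1.602e-19
Step 3: Vt = 0.01828 V

0.01828


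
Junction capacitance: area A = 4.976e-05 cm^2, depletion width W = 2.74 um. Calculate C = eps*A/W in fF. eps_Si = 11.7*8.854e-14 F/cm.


Step 1: eps_Si = 11.7 * 8.854e-14 = 1.035918e-12 F/cm
Step 2: W in cm = 2.74 * 1e-4 = 2.74e-04 cm
Step 3: C = 1.035918e-12 * 4.976e-05 / 2.74e-04 = 1.881288e-13 F
Step 4: C = 188.13 fF

188.13


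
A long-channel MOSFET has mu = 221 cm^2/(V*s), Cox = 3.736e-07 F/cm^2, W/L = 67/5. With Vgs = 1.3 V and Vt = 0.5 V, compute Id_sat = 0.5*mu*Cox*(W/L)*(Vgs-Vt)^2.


Step 1: Overdrive voltage Vov = Vgs - Vt = 1.3 - 0.5 = 0.8 V
Step 2: W/L = 67/5 = 13.4
Step 3: Id = 0.5 * 221 * 3.736e-07 * 13.4 * 0.8^2
Step 4: Id = 3.54e-04 A

3.54e-04


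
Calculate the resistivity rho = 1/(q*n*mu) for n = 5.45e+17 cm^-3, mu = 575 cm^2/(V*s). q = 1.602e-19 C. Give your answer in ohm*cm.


Step 1: sigma = q * n * mu = 1.602e-19 * 5.45e+17 * 575 = 5.02027e+01 S/cm
Step 2: rho = 1 / sigma = 1 / 5.02027e+01 = 0.01992 ohm*cm

0.01992


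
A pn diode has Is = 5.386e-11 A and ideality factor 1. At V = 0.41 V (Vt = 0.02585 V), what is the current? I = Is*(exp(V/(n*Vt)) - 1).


Step 1: V/(n*Vt) = 0.41/(1*0.02585) = 15.8607
Step 2: exp(15.8607) = 7.7306e+06
Step 3: I = 5.386e-11 * (7.7306e+06 - 1) = 4.16e-04 A

4.16e-04


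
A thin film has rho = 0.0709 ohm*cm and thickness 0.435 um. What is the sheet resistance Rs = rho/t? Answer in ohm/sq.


Step 1: Convert thickness to cm: t = 0.435 um = 4.3500e-05 cm
Step 2: Rs = rho / t = 0.0709 / 4.3500e-05
Step 3: Rs = 1629.9 ohm/sq

1629.9


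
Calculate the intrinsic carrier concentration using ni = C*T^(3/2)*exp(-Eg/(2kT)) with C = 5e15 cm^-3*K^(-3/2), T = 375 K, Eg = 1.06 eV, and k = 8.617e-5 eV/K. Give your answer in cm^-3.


Step 1: Compute kT = 8.617e-5 * 375 = 0.03231375 eV
Step 2: Exponent = -Eg/(2kT) = -1.06/(2*0.03231375) = -16.40169
Step 3: T^(3/2) = 375^1.5 = 7261.84
Step 4: ni = 5e15 * 7261.84 * exp(-16.40169) = 2.73e+12 cm^-3

2.73e+12


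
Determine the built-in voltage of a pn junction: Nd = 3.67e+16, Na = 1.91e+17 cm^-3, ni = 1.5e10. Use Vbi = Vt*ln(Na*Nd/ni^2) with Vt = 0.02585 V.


Step 1: Compute Na*Nd/ni^2 = 1.91e+17 * 3.67e+16 / (1.5e10)^2 = 3.1154e+13
Step 2: ln(3.1154e+13) = 31.0700
Step 3: Vbi = 0.02585 * 31.0700 = 0.803 V

0.803


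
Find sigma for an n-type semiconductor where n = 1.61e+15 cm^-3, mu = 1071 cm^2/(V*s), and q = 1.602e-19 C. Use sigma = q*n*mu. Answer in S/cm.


Step 1: sigma = q * n * mu
Step 2: sigma = 1.602e-19 * 1.61e+15 * 1071
Step 3: sigma = 2.762e-01 S/cm

2.762e-01


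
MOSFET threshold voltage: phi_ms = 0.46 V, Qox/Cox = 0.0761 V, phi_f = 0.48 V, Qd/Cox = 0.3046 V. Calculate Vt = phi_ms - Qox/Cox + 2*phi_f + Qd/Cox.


Step 1: Vt = phi_ms - Qox/Cox + 2*phi_f + Qd/Cox
Step 2: Vt = 0.46 - 0.0761 + 2*0.48 + 0.3046
Step 3: Vt = 0.46 - 0.0761 + 0.96 + 0.3046
Step 4: Vt = 1.6485 V

1.6485


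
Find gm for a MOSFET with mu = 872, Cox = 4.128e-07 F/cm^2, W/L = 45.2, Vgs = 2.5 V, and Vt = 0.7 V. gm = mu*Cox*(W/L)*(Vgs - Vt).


Step 1: Vov = Vgs - Vt = 2.5 - 0.7 = 1.8 V
Step 2: gm = mu * Cox * (W/L) * Vov
Step 3: gm = 872 * 4.128e-07 * 45.2 * 1.8 = 2.93e-02 S

2.93e-02


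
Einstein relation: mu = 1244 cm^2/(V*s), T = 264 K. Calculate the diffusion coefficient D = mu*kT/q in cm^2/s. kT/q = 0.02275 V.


Step 1: D = mu * (kT/q)
Step 2: D = 1244 * 0.02275
Step 3: D = 28.3 cm^2/s

28.3


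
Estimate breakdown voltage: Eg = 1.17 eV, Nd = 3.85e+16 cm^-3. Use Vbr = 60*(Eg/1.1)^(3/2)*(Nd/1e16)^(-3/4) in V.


Step 1: Eg/1.1 = 1.17/1.1 = 1.063636
Step 2: (Eg/1.1)^1.5 = 1.063636^1.5 = 1.096957
Step 3: (Nd/1e16)^(-0.75) = (3.85)^(-0.75) = 0.363835
Step 4: Vbr = 60 * 1.096957 * 0.363835 = 23.9 V

23.9


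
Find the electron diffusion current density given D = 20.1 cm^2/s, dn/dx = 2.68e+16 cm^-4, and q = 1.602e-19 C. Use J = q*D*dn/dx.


Step 1: J = q * D * (dn/dx)
Step 2: J = 1.602e-19 * 20.1 * 2.68e+16
Step 3: J = 8.63e-02 A/cm^2

8.63e-02


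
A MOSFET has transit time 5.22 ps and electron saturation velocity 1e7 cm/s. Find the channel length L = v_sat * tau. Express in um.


Step 1: tau in seconds = 5.22 ps * 1e-12 = 5.2200e-12 s
Step 2: L = v_sat * tau = 1e7 * 5.2200e-12 = 5.2200e-05 cm
Step 3: L in um = 5.2200e-05 * 1e4 = 0.522 um

0.522


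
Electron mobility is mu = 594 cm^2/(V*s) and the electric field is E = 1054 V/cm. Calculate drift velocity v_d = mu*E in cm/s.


Step 1: v_d = mu * E
Step 2: v_d = 594 * 1054 = 626076
Step 3: v_d = 6.26e+05 cm/s

6.26e+05


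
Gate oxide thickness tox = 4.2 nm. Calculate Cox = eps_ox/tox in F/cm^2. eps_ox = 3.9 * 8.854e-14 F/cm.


Step 1: eps_ox = 3.9 * 8.854e-14 = 3.45306e-13 F/cm
Step 2: tox in cm = 4.2 nm * 1e-7 = 4.2000e-07 cm
Step 3: Cox = 3.45306e-13 / 4.2000e-07 = 8.22e-07 F/cm^2

8.22e-07


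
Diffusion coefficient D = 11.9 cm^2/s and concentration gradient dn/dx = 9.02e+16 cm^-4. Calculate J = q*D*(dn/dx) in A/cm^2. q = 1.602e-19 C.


Step 1: J = q * D * (dn/dx)
Step 2: J = 1.602e-19 * 11.9 * 9.02e+16
Step 3: J = 1.72e-01 A/cm^2

1.72e-01


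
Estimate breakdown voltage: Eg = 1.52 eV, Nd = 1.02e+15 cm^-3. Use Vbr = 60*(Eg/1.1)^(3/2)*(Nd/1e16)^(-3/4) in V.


Step 1: Eg/1.1 = 1.52/1.1 = 1.381818
Step 2: (Eg/1.1)^1.5 = 1.381818^1.5 = 1.624337
Step 3: (Nd/1e16)^(-0.75) = (0.102)^(-0.75) = 5.540512
Step 4: Vbr = 60 * 1.624337 * 5.540512 = 540.0 V

540.0


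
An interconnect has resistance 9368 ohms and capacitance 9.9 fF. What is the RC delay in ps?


Step 1: tau = R * C
Step 2: tau = 9368 * 9.9 fF = 9368 * 9.9e-15 F
Step 3: tau = 9.27432e-11 s = 92.7432 ps

92.7432


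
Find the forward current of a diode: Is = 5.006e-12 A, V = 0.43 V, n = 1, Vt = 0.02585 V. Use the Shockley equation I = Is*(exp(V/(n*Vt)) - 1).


Step 1: V/(n*Vt) = 0.43/(1*0.02585) = 16.6344
Step 2: exp(16.6344) = 1.6758e+07
Step 3: I = 5.006e-12 * (1.6758e+07 - 1) = 8.39e-05 A

8.39e-05


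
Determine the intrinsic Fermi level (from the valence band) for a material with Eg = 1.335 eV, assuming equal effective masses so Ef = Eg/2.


Step 1: For an intrinsic semiconductor, the Fermi level sits at midgap.
Step 2: Ef = Eg / 2 = 1.335 / 2 = 0.6675 eV

0.6675


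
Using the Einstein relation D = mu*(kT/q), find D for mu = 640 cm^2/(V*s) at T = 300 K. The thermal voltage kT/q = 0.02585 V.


Step 1: D = mu * (kT/q)
Step 2: D = 640 * 0.02585
Step 3: D = 16.54 cm^2/s

16.54


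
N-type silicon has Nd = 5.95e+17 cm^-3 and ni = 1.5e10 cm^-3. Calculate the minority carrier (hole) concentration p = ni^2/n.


Step 1: Since Nd >> ni, n ≈ Nd = 5.95e+17 cm^-3
Step 2: p = ni^2 / n = (1.5e10)^2 / 5.95e+17
Step 3: p = 2.25e20 / 5.95e+17 = 3.78e+02 cm^-3

3.78e+02


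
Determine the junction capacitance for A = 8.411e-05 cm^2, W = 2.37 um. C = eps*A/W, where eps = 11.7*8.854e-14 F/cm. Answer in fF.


Step 1: eps_Si = 11.7 * 8.854e-14 = 1.035918e-12 F/cm
Step 2: W in cm = 2.37 * 1e-4 = 2.37e-04 cm
Step 3: C = 1.035918e-12 * 8.411e-05 / 2.37e-04 = 3.676416e-13 F
Step 4: C = 367.64 fF

367.64


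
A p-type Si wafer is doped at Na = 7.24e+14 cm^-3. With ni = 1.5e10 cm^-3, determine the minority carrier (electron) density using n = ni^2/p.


Step 1: Majority hole concentration p ≈ Na = 7.24e+14 cm^-3
Step 2: n = ni^2 / Na = (1.5e10)^2 / 7.24e+14
Step 3: n = 3.11e+05 cm^-3

3.11e+05


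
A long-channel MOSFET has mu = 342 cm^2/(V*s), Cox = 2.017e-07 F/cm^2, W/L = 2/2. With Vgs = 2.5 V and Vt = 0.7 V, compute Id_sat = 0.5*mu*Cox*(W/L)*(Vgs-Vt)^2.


Step 1: Overdrive voltage Vov = Vgs - Vt = 2.5 - 0.7 = 1.8 V
Step 2: W/L = 2/2 = 1
Step 3: Id = 0.5 * 342 * 2.017e-07 * 1 * 1.8^2
Step 4: Id = 1.12e-04 A

1.12e-04


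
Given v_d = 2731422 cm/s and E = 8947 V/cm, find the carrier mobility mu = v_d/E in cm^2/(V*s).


Step 1: mu = v_d / E
Step 2: mu = 2731422 / 8947
Step 3: mu = 305.29 cm^2/(V*s)

305.29


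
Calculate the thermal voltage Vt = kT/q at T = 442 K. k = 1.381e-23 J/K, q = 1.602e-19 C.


Step 1: kT = 1.381e-23 * 442 = 6.10402e-21 J
Step 2: Vt = kT/q = 6.10402e-21 / 1.602e-19
Step 3: Vt = 0.0381 V

0.0381


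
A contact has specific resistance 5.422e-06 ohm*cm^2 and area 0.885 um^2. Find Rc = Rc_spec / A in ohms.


Step 1: Convert area to cm^2: 0.885 um^2 = 8.8500e-09 cm^2
Step 2: Rc = Rc_spec / A = 5.422e-06 / 8.8500e-09
Step 3: Rc = 6.13e+02 ohms

6.13e+02


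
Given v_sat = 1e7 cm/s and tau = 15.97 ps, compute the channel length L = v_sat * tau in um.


Step 1: tau in seconds = 15.97 ps * 1e-12 = 1.5970e-11 s
Step 2: L = v_sat * tau = 1e7 * 1.5970e-11 = 1.5970e-04 cm
Step 3: L in um = 1.5970e-04 * 1e4 = 1.597 um

1.597


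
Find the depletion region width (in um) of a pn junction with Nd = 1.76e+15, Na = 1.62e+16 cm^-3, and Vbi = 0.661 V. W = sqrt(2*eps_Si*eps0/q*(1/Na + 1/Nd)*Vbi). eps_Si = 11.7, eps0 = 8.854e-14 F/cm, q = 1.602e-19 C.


Step 1: 1/Na + 1/Nd = 1/1.62e+16 + 1/1.76e+15 = 6.29910e-16
Step 2: 2*eps*eps0/q = 2*11.7*8.854e-14/1.602e-19 = 1.293281e+07
Step 3: W^2 = 1.293281e+07 * 6.29910e-16 * 0.661 = 5.38484e-09
Step 4: W = sqrt(5.38484e-09) = 7.338e-05 cm = 0.7338 um

0.7338


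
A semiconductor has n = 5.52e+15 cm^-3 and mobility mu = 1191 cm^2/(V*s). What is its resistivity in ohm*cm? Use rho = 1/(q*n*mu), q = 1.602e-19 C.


Step 1: sigma = q * n * mu = 1.602e-19 * 5.52e+15 * 1191 = 1.05321e+00 S/cm
Step 2: rho = 1 / sigma = 1 / 1.05321e+00 = 0.9495 ohm*cm

0.9495


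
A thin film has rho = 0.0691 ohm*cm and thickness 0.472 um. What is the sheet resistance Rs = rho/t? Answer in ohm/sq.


Step 1: Convert thickness to cm: t = 0.472 um = 4.7200e-05 cm
Step 2: Rs = rho / t = 0.0691 / 4.7200e-05
Step 3: Rs = 1464.0 ohm/sq

1464.0


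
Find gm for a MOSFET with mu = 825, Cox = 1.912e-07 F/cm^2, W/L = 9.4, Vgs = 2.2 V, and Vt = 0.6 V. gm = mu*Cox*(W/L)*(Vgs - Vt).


Step 1: Vov = Vgs - Vt = 2.2 - 0.6 = 1.6 V
Step 2: gm = mu * Cox * (W/L) * Vov
Step 3: gm = 825 * 1.912e-07 * 9.4 * 1.6 = 2.37e-03 S

2.37e-03


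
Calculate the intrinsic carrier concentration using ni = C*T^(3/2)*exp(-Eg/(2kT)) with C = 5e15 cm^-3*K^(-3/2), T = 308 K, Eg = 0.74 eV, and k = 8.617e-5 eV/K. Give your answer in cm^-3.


Step 1: Compute kT = 8.617e-5 * 308 = 0.02654036 eV
Step 2: Exponent = -Eg/(2kT) = -0.74/(2*0.02654036) = -13.94103
Step 3: T^(3/2) = 308^1.5 = 5405.38
Step 4: ni = 5e15 * 5405.38 * exp(-13.94103) = 2.38e+13 cm^-3

2.38e+13


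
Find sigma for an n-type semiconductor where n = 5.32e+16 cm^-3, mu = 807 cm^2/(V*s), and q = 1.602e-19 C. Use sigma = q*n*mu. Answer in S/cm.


Step 1: sigma = q * n * mu
Step 2: sigma = 1.602e-19 * 5.32e+16 * 807
Step 3: sigma = 6.878e+00 S/cm

6.878e+00


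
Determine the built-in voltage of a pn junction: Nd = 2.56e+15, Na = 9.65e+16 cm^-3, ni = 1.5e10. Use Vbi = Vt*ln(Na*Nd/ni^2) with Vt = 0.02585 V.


Step 1: Compute Na*Nd/ni^2 = 9.65e+16 * 2.56e+15 / (1.5e10)^2 = 1.0980e+12
Step 2: ln(1.0980e+12) = 27.7245
Step 3: Vbi = 0.02585 * 27.7245 = 0.717 V

0.717


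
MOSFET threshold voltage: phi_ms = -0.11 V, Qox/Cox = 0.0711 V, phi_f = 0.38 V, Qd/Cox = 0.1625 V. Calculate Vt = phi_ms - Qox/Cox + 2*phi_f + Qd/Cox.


Step 1: Vt = phi_ms - Qox/Cox + 2*phi_f + Qd/Cox
Step 2: Vt = -0.11 - 0.0711 + 2*0.38 + 0.1625
Step 3: Vt = -0.11 - 0.0711 + 0.76 + 0.1625
Step 4: Vt = 0.7414 V

0.7414


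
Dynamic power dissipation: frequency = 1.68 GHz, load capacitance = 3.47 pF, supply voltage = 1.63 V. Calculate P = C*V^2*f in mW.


Step 1: V^2 = 1.63^2 = 2.6569 V^2
Step 2: P = C*V^2*f = 3.47e-12 F * 2.6569 * 1.68e9 Hz
Step 3: P = 1.548866424e-02 W
Step 4: P = 15.489 mW

15.489


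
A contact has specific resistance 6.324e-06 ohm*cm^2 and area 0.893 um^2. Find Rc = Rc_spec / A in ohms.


Step 1: Convert area to cm^2: 0.893 um^2 = 8.9300e-09 cm^2
Step 2: Rc = Rc_spec / A = 6.324e-06 / 8.9300e-09
Step 3: Rc = 7.08e+02 ohms

7.08e+02


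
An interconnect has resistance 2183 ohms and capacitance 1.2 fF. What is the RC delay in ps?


Step 1: tau = R * C
Step 2: tau = 2183 * 1.2 fF = 2183 * 1.2e-15 F
Step 3: tau = 2.6196e-12 s = 2.6196 ps

2.6196


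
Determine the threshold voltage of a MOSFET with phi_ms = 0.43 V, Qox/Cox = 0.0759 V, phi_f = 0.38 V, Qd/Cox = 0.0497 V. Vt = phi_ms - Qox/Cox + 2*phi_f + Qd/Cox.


Step 1: Vt = phi_ms - Qox/Cox + 2*phi_f + Qd/Cox
Step 2: Vt = 0.43 - 0.0759 + 2*0.38 + 0.0497
Step 3: Vt = 0.43 - 0.0759 + 0.76 + 0.0497
Step 4: Vt = 1.1638 V

1.1638


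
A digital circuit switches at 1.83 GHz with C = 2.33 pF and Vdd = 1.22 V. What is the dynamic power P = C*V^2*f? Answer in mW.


Step 1: V^2 = 1.22^2 = 1.4884 V^2
Step 2: P = C*V^2*f = 2.33e-12 F * 1.4884 * 1.83e9 Hz
Step 3: P = 6.34638876e-03 W
Step 4: P = 6.346 mW

6.346


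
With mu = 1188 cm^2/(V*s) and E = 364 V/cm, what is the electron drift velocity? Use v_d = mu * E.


Step 1: v_d = mu * E
Step 2: v_d = 1188 * 364 = 432432
Step 3: v_d = 4.32e+05 cm/s

4.32e+05


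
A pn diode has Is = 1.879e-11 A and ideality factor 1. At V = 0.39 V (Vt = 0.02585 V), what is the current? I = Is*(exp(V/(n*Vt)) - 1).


Step 1: V/(n*Vt) = 0.39/(1*0.02585) = 15.0870
Step 2: exp(15.0870) = 3.5662e+06
Step 3: I = 1.879e-11 * (3.5662e+06 - 1) = 6.70e-05 A

6.70e-05


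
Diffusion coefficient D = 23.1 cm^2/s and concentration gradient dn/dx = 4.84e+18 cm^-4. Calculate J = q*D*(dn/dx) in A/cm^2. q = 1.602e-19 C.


Step 1: J = q * D * (dn/dx)
Step 2: J = 1.602e-19 * 23.1 * 4.84e+18
Step 3: J = 1.79e+01 A/cm^2

1.79e+01


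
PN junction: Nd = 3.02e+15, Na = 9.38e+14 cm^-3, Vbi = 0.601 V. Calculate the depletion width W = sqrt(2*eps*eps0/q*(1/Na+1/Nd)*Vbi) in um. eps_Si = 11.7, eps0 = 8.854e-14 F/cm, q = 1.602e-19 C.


Step 1: 1/Na + 1/Nd = 1/9.38e+14 + 1/3.02e+15 = 1.39722e-15
Step 2: 2*eps*eps0/q = 2*11.7*8.854e-14/1.602e-19 = 1.293281e+07
Step 3: W^2 = 1.293281e+07 * 1.39722e-15 * 0.601 = 1.08601e-08
Step 4: W = sqrt(1.08601e-08) = 1.042e-04 cm = 1.042 um

1.042


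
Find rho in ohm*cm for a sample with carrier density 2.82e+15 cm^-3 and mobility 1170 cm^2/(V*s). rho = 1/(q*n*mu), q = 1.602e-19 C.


Step 1: sigma = q * n * mu = 1.602e-19 * 2.82e+15 * 1170 = 5.28564e-01 S/cm
Step 2: rho = 1 / sigma = 1 / 5.28564e-01 = 1.892 ohm*cm

1.892


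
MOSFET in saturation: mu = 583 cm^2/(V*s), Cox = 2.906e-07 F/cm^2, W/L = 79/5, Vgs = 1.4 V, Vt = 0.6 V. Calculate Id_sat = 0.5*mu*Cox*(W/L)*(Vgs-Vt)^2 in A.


Step 1: Overdrive voltage Vov = Vgs - Vt = 1.4 - 0.6 = 0.8 V
Step 2: W/L = 79/5 = 15.8
Step 3: Id = 0.5 * 583 * 2.906e-07 * 15.8 * 0.8^2
Step 4: Id = 8.57e-04 A

8.57e-04


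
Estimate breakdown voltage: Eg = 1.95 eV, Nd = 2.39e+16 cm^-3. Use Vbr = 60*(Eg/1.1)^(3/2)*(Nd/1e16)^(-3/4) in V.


Step 1: Eg/1.1 = 1.95/1.1 = 1.772727
Step 2: (Eg/1.1)^1.5 = 1.772727^1.5 = 2.360276
Step 3: (Nd/1e16)^(-0.75) = (2.39)^(-0.75) = 0.520237
Step 4: Vbr = 60 * 2.360276 * 0.520237 = 73.7 V

73.7


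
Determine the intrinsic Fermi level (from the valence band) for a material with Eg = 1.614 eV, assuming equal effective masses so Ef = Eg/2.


Step 1: For an intrinsic semiconductor, the Fermi level sits at midgap.
Step 2: Ef = Eg / 2 = 1.614 / 2 = 0.807 eV

0.807


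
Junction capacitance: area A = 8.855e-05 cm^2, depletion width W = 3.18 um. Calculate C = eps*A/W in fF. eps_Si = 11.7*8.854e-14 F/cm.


Step 1: eps_Si = 11.7 * 8.854e-14 = 1.035918e-12 F/cm
Step 2: W in cm = 3.18 * 1e-4 = 3.18e-04 cm
Step 3: C = 1.035918e-12 * 8.855e-05 / 3.18e-04 = 2.884608e-13 F
Step 4: C = 288.46 fF

288.46


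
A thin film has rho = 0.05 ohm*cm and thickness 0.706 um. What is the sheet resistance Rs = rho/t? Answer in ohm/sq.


Step 1: Convert thickness to cm: t = 0.706 um = 7.0600e-05 cm
Step 2: Rs = rho / t = 0.05 / 7.0600e-05
Step 3: Rs = 708.2 ohm/sq

708.2


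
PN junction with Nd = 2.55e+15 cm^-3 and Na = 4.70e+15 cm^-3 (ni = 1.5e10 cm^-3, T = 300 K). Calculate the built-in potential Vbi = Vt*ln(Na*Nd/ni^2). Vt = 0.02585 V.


Step 1: Compute Na*Nd/ni^2 = 4.70e+15 * 2.55e+15 / (1.5e10)^2 = 5.3267e+10
Step 2: ln(5.3267e+10) = 24.6986
Step 3: Vbi = 0.02585 * 24.6986 = 0.638 V

0.638


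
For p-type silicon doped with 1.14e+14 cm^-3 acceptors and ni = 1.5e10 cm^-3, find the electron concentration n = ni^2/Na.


Step 1: Majority hole concentration p ≈ Na = 1.14e+14 cm^-3
Step 2: n = ni^2 / Na = (1.5e10)^2 / 1.14e+14
Step 3: n = 1.97e+06 cm^-3

1.97e+06


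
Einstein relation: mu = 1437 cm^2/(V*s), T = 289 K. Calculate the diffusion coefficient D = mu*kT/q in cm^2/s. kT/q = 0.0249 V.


Step 1: D = mu * (kT/q)
Step 2: D = 1437 * 0.0249
Step 3: D = 35.78 cm^2/s

35.78


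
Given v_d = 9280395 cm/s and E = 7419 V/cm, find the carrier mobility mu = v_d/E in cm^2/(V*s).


Step 1: mu = v_d / E
Step 2: mu = 9280395 / 7419
Step 3: mu = 1250.9 cm^2/(V*s)

1250.9


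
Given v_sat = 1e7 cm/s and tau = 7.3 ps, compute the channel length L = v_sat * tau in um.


Step 1: tau in seconds = 7.3 ps * 1e-12 = 7.3000e-12 s
Step 2: L = v_sat * tau = 1e7 * 7.3000e-12 = 7.3000e-05 cm
Step 3: L in um = 7.3000e-05 * 1e4 = 0.73 um

0.73


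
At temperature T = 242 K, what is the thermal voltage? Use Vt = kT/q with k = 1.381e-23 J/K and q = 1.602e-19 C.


Step 1: kT = 1.381e-23 * 242 = 3.34202e-21 J
Step 2: Vt = kT/q = 3.34202e-21 / 1.602e-19
Step 3: Vt = 0.02086 V

0.02086


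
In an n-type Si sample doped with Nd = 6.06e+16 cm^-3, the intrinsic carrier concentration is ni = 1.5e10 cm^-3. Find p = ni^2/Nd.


Step 1: Since Nd >> ni, n ≈ Nd = 6.06e+16 cm^-3
Step 2: p = ni^2 / n = (1.5e10)^2 / 6.06e+16
Step 3: p = 2.25e20 / 6.06e+16 = 3.71e+03 cm^-3

3.71e+03


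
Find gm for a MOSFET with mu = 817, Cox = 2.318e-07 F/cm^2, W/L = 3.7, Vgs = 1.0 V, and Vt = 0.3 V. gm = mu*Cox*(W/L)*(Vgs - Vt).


Step 1: Vov = Vgs - Vt = 1.0 - 0.3 = 0.7 V
Step 2: gm = mu * Cox * (W/L) * Vov
Step 3: gm = 817 * 2.318e-07 * 3.7 * 0.7 = 4.90e-04 S

4.90e-04


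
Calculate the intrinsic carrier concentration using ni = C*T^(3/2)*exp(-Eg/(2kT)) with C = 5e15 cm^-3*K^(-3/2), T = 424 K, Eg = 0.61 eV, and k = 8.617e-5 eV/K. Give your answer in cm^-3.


Step 1: Compute kT = 8.617e-5 * 424 = 0.03653608 eV
Step 2: Exponent = -Eg/(2kT) = -0.61/(2*0.03653608) = -8.34791
Step 3: T^(3/2) = 424^1.5 = 8730.69
Step 4: ni = 5e15 * 8730.69 * exp(-8.34791) = 1.03e+16 cm^-3

1.03e+16
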